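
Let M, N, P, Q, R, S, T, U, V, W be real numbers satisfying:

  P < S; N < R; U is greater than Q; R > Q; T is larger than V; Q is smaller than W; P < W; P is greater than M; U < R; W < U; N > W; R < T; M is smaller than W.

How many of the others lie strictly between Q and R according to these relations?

3

Chaining upward from Q reaches: W, N, U, T.
Chaining downward from R reaches: M, P, W, N, U.
Strictly between Q and R are those in both lists: W, N, U — 3 elements.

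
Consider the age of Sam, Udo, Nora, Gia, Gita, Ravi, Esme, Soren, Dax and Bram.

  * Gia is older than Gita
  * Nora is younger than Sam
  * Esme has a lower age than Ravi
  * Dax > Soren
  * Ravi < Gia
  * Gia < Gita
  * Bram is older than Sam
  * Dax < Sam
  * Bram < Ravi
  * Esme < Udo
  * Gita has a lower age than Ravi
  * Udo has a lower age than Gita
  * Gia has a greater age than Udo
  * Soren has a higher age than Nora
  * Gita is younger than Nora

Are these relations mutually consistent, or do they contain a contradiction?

inconsistent

We have Gia < Gita stated directly, yet also Gita < Nora < Soren < Dax < Sam < Bram < Ravi < Gia by chaining the others — so Gita < Gia. Contradiction.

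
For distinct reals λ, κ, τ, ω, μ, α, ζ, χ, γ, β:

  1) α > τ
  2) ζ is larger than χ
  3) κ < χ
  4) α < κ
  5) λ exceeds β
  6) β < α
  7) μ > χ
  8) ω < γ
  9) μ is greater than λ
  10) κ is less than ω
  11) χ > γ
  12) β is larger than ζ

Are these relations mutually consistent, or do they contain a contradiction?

We have β < α stated directly, yet also α < κ < ω < γ < χ < ζ < β by chaining the others — so α < β. Contradiction.

inconsistent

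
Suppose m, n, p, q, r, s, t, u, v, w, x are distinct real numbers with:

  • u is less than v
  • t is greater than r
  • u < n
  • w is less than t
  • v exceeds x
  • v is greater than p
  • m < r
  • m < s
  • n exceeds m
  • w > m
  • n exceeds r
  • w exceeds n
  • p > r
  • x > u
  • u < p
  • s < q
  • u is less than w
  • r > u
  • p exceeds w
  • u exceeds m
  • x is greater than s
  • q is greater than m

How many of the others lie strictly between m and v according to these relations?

7

The relations place m below v. An element lies strictly between them when it is forced above m and also forced below v.
Above m: {s, u, r, n, q, w, t, x, p}. Below v: {s, u, r, n, w, x, p}.
Intersection: {s, u, r, n, w, x, p} — 7.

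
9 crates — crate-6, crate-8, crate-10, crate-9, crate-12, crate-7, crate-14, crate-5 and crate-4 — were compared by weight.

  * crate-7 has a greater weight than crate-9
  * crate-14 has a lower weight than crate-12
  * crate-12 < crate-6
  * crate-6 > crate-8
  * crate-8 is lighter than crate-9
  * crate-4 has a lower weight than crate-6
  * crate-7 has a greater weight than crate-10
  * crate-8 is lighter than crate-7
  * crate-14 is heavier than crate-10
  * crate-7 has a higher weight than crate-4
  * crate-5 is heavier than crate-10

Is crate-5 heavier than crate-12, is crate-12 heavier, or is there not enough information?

undetermined

Following every chain through crate-12: above crate-12 we get crate-6; below crate-12 we get crate-10, crate-14.
crate-5 is not reached, and no chain runs the other way from crate-5 to crate-12.
So the given relations leave the order of crate-12 and crate-5 undetermined.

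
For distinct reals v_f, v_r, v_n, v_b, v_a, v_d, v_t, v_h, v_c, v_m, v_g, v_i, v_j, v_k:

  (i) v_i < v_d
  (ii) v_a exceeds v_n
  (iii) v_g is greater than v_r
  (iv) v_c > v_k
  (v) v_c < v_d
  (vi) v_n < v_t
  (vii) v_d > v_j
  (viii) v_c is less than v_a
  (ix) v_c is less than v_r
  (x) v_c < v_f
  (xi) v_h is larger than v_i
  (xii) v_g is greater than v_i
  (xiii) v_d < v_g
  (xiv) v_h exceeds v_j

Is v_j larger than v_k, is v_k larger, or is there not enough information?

Following every chain through v_k: above v_k we get v_c, v_a, v_d, v_r, v_g, v_f.
v_j is not reached, and no chain runs the other way from v_j to v_k.
So the given relations leave the order of v_k and v_j undetermined.

undetermined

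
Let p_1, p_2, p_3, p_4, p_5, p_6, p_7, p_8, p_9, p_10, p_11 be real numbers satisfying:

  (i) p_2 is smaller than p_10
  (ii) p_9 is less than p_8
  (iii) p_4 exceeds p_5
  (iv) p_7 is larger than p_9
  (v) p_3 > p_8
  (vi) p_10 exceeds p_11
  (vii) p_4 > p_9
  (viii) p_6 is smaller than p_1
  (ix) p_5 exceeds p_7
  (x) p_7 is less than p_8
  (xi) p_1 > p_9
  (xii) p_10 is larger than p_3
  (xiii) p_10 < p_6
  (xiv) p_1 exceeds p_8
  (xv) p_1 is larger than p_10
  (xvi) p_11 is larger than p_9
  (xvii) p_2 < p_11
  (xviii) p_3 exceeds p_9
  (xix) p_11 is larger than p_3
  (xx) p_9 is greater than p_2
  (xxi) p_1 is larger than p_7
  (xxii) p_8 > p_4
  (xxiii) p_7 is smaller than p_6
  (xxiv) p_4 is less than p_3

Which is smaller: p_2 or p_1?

p_2

Chaining the given relations: p_2 < p_9 < p_7 < p_5 < p_4 < p_8 < p_3 < p_11 < p_10 < p_6 < p_1.
So p_2 < p_1; p_2 is the smaller of the two.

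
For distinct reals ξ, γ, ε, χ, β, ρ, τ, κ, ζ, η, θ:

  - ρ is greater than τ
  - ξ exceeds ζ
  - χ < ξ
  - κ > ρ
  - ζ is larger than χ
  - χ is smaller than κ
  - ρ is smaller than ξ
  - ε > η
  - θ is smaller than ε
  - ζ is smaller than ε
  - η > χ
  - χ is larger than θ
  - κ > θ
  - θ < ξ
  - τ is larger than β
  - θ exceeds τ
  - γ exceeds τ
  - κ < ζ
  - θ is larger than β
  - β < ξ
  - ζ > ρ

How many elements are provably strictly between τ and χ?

Chaining upward from τ reaches: γ, ρ, θ, κ, ζ, ξ, η, ε.
Chaining downward from χ reaches: β, θ.
Strictly between τ and χ are those in both lists: θ — 1 element.

1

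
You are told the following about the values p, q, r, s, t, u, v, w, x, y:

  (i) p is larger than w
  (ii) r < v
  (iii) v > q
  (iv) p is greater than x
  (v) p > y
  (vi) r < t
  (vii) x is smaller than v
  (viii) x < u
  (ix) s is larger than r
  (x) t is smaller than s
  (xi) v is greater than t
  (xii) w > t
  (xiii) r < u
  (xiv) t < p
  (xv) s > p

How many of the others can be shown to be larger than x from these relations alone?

Directly above x: u, p, v.
One step further: s (4 so far).
Nothing else is reachable above x; 4 in all.

4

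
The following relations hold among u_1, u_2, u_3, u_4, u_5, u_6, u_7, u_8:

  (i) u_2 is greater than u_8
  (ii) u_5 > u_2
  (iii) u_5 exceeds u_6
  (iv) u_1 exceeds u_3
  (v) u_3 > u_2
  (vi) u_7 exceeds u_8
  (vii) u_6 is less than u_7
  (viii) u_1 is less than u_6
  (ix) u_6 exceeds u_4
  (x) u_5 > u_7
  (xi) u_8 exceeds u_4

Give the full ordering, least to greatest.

u_4 < u_8 < u_2 < u_3 < u_1 < u_6 < u_7 < u_5

The consecutive links are each given: u_4 < u_8; u_8 < u_2; u_2 < u_3; u_3 < u_1; u_1 < u_6; u_6 < u_7; u_7 < u_5.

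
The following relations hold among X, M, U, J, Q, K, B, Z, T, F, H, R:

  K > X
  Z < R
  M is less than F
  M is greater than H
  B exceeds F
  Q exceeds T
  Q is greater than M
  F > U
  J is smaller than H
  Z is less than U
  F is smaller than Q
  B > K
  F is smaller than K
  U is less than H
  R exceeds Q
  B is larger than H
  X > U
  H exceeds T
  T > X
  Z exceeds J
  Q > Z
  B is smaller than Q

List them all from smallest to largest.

The consecutive links are each given: J < Z; Z < U; U < X; X < T; T < H; H < M; M < F; F < K; K < B; B < Q; Q < R.

J < Z < U < X < T < H < M < F < K < B < Q < R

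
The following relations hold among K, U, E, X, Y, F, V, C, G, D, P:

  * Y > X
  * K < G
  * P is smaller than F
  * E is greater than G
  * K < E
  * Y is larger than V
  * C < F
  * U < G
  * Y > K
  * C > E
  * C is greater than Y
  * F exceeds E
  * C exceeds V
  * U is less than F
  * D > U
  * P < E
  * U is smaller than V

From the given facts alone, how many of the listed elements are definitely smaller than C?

Directly below C: V, E, Y.
One step further: U, K, G, X, P (8 so far).
Nothing else is reachable below C; 8 in all.

8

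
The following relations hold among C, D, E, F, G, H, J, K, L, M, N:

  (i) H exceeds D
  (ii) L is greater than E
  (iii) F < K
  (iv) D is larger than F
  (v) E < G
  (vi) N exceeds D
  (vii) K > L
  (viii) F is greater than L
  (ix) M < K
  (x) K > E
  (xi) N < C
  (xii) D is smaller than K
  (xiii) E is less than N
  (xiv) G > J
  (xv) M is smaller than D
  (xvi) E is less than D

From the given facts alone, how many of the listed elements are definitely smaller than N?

Directly below N: E, D.
One step further: M, F (4 so far).
One step further: L (5 so far).
No other element is forced below N by the given relations, so the count is 5.

5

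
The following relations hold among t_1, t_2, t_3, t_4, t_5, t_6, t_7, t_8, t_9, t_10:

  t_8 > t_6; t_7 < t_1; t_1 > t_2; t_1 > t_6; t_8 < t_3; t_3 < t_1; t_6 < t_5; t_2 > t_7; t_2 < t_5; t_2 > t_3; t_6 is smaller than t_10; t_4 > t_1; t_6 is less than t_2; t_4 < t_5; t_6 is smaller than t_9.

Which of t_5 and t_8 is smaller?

The relevant relations are t_8 < t_3; t_3 < t_2; t_2 < t_1; t_1 < t_4; t_4 < t_5.
Chaining these gives t_8 < t_3 < t_2 < t_1 < t_4 < t_5.
So t_8 < t_5; t_8 is the smaller of the two.

t_8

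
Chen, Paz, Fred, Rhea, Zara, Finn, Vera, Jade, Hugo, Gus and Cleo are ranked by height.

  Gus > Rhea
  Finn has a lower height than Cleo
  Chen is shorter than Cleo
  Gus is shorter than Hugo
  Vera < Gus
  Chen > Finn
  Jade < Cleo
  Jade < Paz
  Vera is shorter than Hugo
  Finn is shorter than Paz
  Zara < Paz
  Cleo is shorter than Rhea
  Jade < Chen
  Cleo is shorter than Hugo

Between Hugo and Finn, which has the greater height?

Hugo

Finn < Chen and Chen < Cleo give Finn < Cleo.
With Cleo < Rhea: Finn < Chen < Cleo < Rhea.
With Rhea < Gus: Finn < Chen < Cleo < Rhea < Gus.
Then Gus < Hugo extends the chain to Hugo.
So Finn < Hugo; Hugo is the taller of the two.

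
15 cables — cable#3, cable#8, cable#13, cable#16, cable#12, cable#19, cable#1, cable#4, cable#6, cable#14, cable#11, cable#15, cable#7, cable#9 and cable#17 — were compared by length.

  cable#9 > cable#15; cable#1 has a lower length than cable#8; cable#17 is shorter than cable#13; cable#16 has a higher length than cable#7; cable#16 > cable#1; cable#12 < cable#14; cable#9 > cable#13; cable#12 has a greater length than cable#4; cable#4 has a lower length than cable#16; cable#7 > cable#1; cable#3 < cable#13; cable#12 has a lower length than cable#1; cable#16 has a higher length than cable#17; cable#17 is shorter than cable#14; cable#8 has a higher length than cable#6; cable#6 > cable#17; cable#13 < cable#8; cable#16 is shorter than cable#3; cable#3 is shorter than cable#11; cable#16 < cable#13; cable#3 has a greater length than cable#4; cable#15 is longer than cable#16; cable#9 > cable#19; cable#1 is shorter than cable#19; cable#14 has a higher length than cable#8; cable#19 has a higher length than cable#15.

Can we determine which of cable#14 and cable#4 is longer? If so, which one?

cable#14

The relevant relations are cable#4 < cable#12; cable#12 < cable#1; cable#1 < cable#7; cable#7 < cable#16; cable#16 < cable#3; cable#3 < cable#13; cable#13 < cable#8; cable#8 < cable#14.
Chaining these gives cable#4 < cable#12 < cable#1 < cable#7 < cable#16 < cable#3 < cable#13 < cable#8 < cable#14.
So cable#14 is longer.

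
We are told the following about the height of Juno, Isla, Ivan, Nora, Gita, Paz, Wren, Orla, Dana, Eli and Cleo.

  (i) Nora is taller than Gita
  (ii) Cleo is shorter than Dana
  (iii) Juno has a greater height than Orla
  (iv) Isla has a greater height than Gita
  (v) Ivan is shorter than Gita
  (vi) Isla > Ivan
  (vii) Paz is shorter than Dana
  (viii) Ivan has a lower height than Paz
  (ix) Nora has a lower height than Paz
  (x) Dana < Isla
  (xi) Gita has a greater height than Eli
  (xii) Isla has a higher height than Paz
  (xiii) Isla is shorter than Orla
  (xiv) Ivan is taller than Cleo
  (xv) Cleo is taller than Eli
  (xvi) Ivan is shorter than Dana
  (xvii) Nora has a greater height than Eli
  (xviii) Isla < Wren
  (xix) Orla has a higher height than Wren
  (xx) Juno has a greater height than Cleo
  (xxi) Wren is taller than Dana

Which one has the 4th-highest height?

Chaining the given pairs: Eli < Cleo < Ivan < Gita < Nora < Paz < Dana < Isla < Wren < Orla < Juno.
Counting 4 from the largest end gives Isla.

Isla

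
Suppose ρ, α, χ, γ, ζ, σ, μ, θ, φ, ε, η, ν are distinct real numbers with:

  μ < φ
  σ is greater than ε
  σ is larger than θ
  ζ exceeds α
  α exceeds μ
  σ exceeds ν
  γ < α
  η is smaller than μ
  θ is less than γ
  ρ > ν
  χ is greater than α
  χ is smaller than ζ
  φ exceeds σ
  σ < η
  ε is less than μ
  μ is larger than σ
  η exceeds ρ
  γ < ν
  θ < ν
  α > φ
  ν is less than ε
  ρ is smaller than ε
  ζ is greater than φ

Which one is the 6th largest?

Chaining the given pairs: θ < γ < ν < ρ < ε < σ < η < μ < φ < α < χ < ζ.
Counting 6 from the largest end gives η.

η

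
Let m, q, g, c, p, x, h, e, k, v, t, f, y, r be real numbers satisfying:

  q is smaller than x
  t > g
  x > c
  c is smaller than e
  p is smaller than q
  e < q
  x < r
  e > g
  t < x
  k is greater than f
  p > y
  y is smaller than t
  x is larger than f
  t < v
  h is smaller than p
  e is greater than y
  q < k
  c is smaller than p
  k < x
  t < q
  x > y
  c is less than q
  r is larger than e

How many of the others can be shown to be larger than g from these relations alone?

7

Directly above g: t, e.
One step further: q, v, x, r (6 so far).
One step further: k (7 so far).
Nothing else is reachable above g; 7 in all.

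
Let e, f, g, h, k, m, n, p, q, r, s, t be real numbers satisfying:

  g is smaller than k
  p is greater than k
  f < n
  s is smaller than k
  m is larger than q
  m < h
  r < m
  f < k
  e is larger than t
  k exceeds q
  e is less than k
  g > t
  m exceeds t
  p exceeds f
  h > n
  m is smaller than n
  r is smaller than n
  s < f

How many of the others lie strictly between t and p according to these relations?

3

Chaining upward from t reaches: g, m, e, n, k, h.
Chaining downward from p reaches: q, g, e, s, f, k.
Strictly between t and p are those in both lists: g, e, k — 3 elements.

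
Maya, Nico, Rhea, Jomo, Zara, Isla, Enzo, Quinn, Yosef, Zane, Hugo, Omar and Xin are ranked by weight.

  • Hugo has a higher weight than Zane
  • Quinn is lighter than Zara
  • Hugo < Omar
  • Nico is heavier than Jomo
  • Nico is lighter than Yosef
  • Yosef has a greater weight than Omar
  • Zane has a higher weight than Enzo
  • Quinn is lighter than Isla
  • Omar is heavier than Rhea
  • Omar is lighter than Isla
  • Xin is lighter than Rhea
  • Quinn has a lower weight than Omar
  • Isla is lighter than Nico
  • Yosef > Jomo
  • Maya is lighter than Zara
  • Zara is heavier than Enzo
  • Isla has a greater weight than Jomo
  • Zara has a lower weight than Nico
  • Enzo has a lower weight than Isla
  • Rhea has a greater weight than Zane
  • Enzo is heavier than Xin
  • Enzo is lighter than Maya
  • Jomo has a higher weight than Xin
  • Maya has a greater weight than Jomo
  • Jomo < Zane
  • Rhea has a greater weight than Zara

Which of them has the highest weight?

Quinn is not greatest since Quinn < Isla; Xin is not greatest since Xin < Enzo; Jomo is not greatest since Jomo < Maya; Enzo is not greatest since Enzo < Zane; Zane is not greatest since Zane < Hugo; Maya is not greatest since Maya < Zara; Zara is not greatest since Zara < Nico; Rhea is not greatest since Rhea < Omar; Hugo is not greatest since Hugo < Omar; Omar is not greatest since Omar < Isla; Isla is not greatest since Isla < Nico; Nico is not greatest since Nico < Yosef.
Only Yosef has nothing above it, so Yosef is the highest weight.

Yosef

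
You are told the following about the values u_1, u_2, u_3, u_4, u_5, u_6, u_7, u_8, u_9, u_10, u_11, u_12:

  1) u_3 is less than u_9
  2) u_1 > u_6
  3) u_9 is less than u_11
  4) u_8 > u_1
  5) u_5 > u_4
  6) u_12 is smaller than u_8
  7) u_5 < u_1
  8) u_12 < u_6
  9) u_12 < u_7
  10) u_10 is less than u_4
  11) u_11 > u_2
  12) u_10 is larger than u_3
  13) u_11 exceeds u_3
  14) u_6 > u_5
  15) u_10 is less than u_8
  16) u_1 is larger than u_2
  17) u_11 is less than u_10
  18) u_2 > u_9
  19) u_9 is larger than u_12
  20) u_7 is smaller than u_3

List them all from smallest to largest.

u_12 < u_7 < u_3 < u_9 < u_2 < u_11 < u_10 < u_4 < u_5 < u_6 < u_1 < u_8

Each adjacent pair is fixed by a given relation: u_12 < u_7; u_7 < u_3; u_3 < u_9; u_9 < u_2; u_2 < u_11; u_11 < u_10; u_10 < u_4; u_4 < u_5; u_5 < u_6; u_6 < u_1; u_1 < u_8. Chaining them end to end gives the full order.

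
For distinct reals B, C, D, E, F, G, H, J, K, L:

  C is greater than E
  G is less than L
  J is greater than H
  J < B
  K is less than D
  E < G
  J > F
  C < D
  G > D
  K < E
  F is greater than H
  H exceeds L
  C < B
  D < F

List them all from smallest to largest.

K < E < C < D < G < L < H < F < J < B

Each adjacent pair is fixed by a given relation: K < E; E < C; C < D; D < G; G < L; L < H; H < F; F < J; J < B. Chaining them end to end gives the full order.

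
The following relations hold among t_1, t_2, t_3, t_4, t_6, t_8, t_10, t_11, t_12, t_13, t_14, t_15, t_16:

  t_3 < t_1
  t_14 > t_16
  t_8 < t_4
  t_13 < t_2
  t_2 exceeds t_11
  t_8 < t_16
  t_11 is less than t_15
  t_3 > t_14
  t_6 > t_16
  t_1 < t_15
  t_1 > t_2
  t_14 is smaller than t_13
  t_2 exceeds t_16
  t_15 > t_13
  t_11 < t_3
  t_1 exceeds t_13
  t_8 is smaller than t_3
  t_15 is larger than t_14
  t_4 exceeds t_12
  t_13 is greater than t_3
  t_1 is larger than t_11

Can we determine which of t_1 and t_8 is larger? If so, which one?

t_1

The relevant relations are t_8 < t_16; t_16 < t_14; t_14 < t_3; t_3 < t_13; t_13 < t_2; t_2 < t_1.
Chaining these gives t_8 < t_16 < t_14 < t_3 < t_13 < t_2 < t_1.
So t_1 is larger.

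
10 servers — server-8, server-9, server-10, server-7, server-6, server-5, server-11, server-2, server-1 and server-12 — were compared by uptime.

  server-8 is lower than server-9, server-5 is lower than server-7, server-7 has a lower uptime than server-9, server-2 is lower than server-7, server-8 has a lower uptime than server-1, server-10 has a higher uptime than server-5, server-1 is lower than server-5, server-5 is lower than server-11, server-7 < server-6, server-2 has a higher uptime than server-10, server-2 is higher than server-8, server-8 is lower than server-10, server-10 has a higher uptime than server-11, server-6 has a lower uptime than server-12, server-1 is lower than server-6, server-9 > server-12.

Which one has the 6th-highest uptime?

server-10

The consecutive relations fix a unique order: server-8 < server-1 < server-5 < server-11 < server-10 < server-2 < server-7 < server-6 < server-12 < server-9.
Counting 6 from the largest end gives server-10.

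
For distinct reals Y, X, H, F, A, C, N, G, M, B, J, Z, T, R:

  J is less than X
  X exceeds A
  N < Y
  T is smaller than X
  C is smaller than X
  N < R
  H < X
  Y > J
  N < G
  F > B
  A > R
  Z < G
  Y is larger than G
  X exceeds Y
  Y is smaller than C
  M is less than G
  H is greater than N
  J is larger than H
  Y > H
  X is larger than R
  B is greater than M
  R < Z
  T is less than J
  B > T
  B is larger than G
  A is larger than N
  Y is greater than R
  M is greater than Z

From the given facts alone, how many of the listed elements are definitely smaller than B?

6

From B the given relations immediately reach T, M, G.
From those, N, Z — 5 in total.
From those, R — 6 in total.
No other element is forced below B by the given relations, so the count is 6.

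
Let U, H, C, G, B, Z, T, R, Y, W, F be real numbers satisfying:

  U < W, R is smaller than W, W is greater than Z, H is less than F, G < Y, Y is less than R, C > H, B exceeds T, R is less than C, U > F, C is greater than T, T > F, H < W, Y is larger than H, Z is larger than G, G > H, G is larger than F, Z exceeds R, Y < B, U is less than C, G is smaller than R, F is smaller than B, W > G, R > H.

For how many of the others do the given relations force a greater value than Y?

5

The elements the relations force above Y are R, Z, C, W, B — no chain reaches any other.
That is 5.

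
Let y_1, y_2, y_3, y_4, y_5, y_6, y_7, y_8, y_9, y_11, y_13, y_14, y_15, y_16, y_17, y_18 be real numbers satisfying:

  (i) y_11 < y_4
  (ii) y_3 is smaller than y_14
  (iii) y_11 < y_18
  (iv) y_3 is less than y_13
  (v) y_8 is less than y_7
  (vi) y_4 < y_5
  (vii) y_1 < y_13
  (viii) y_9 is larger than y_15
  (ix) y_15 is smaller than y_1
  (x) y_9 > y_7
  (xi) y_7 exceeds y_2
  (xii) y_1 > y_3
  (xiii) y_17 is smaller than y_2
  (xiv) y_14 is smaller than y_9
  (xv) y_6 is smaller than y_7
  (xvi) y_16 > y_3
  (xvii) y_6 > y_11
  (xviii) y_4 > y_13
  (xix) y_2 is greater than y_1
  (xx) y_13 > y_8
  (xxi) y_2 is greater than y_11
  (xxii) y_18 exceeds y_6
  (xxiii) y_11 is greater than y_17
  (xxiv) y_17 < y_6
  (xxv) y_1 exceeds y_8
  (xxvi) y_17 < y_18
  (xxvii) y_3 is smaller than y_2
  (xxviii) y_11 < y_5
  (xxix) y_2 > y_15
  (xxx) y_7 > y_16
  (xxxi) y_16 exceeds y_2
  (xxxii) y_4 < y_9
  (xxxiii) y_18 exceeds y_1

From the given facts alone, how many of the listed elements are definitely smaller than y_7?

9

Directly below y_7: y_8, y_2, y_16, y_6.
One step further: y_17, y_11, y_3, y_15, y_1 (9 so far).
Nothing else is reachable below y_7; 9 in all.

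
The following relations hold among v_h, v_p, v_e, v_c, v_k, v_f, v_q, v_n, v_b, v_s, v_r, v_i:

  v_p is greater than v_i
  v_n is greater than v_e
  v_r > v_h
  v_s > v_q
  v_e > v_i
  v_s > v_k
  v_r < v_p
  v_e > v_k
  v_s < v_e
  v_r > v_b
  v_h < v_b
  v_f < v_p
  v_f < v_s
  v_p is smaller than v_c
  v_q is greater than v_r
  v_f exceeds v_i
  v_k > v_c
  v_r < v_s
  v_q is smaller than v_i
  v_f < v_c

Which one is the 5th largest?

v_c

The consecutive relations fix a unique order: v_h < v_b < v_r < v_q < v_i < v_f < v_p < v_c < v_k < v_s < v_e < v_n.
The 5th largest is v_c.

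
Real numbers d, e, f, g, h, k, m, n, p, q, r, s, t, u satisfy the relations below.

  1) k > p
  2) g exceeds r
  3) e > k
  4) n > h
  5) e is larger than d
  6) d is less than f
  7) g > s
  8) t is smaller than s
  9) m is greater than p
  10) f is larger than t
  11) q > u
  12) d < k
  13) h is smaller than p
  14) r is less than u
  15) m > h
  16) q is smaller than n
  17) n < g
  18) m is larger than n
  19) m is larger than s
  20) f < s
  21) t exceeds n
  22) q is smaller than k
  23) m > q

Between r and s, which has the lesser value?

r

Following the relations from r: r < u < q < n < t < f < s.
So r < s; r is the smaller of the two.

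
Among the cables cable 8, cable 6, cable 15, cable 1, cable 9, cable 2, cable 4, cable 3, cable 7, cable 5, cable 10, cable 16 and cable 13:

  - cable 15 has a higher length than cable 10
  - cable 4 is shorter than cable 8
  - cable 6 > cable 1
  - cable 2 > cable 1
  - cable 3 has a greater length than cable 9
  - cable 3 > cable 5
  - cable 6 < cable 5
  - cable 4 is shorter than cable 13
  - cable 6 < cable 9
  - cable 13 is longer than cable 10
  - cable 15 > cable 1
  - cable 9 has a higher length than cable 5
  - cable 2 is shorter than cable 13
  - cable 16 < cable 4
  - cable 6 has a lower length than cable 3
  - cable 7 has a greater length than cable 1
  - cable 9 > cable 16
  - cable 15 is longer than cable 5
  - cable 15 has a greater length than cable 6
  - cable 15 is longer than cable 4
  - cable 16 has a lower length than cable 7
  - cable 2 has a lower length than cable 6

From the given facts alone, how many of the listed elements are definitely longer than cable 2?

6

The elements the relations force above cable 2 are cable 13, cable 6, cable 5, cable 15, cable 9, cable 3 — no chain reaches any other.
That is 6.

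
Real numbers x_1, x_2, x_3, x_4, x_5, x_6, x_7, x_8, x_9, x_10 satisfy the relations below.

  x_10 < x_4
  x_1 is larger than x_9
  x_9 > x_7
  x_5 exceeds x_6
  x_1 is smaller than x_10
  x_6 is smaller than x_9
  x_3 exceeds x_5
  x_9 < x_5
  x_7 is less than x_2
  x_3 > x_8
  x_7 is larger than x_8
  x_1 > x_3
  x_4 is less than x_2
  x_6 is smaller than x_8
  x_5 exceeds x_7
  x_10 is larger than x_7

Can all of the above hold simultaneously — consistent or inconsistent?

consistent

The single ordering x_6 < x_8 < x_7 < x_9 < x_5 < x_3 < x_1 < x_10 < x_4 < x_2 satisfies every listed relation, so no contradiction arises.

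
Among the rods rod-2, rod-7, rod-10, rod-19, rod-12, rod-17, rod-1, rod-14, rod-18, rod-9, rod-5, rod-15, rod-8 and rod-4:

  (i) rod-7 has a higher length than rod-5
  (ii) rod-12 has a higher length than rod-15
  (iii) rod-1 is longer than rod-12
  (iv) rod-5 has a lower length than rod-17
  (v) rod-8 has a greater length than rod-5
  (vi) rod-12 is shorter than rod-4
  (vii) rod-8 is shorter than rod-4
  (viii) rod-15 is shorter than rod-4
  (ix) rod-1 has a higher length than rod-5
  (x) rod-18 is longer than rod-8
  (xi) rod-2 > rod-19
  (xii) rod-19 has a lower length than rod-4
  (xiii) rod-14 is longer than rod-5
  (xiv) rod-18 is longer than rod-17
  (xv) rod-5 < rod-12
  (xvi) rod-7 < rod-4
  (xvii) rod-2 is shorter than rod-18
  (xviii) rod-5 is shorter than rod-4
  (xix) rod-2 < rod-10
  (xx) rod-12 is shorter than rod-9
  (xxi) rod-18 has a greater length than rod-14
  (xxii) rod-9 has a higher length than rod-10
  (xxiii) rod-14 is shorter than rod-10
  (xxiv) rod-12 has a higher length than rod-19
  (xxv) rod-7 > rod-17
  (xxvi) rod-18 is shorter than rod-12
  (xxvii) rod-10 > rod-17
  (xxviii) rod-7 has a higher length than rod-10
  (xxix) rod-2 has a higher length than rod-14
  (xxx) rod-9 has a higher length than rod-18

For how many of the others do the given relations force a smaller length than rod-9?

Directly below rod-9: rod-10, rod-18, rod-12.
One step further: rod-5, rod-19, rod-14, rod-17, rod-2, rod-8, rod-15 (10 so far).
No other element is forced below rod-9 by the given relations, so the count is 10.

10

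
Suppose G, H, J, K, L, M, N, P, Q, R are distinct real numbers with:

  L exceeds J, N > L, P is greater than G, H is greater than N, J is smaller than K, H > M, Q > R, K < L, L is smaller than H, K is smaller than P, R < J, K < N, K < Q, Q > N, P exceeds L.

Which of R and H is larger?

Link the given pairs in sequence: R < J; J < K; K < L; L < N; N < H.
Chaining these gives R < J < K < L < N < H.
So R < H; H is the larger of the two.

H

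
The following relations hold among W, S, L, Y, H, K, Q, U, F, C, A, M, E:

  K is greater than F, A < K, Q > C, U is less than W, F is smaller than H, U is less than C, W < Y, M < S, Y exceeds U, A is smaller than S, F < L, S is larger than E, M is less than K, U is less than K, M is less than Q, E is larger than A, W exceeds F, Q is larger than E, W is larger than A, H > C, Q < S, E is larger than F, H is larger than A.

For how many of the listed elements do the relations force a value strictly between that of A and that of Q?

The relations place A below Q. An element lies strictly between them when it is forced above A and also forced below Q.
Above A: {H, E, W, Y, K, S}. Below Q: {M, F, U, C, E}.
Intersection: {E} — 1.

1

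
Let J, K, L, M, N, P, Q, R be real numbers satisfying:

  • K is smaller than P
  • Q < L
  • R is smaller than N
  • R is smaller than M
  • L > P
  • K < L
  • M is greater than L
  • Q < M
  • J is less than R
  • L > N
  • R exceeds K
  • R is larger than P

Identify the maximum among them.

M

K is not greatest since K < R; J is not greatest since J < R; Q is not greatest since Q < M; P is not greatest since P < R; R is not greatest since R < N; N is not greatest since N < L; L is not greatest since L < M.
Only M has nothing above it, so M is the maximum.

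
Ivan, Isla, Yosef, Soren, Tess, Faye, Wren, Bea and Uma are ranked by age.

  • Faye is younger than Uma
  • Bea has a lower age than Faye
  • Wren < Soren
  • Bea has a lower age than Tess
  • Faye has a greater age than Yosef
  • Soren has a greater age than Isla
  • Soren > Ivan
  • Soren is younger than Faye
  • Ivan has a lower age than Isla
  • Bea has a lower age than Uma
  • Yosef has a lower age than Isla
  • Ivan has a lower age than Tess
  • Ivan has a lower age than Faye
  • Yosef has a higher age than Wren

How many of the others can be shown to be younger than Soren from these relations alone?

4

The elements the relations force below Soren are Wren, Ivan, Yosef, Isla — no chain reaches any other.
That is 4.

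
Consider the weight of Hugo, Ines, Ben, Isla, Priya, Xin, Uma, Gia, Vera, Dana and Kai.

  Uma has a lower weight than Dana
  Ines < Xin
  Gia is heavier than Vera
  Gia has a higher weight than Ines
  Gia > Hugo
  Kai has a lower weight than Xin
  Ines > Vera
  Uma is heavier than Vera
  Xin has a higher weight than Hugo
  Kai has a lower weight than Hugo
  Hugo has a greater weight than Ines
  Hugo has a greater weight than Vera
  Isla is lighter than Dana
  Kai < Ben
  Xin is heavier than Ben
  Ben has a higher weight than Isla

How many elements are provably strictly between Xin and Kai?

The relations place Kai below Xin. An element lies strictly between them when it is forced above Kai and also forced below Xin.
Above Kai: {Hugo, Ben, Gia}. Below Xin: {Vera, Ines, Isla, Hugo, Ben}.
Intersection: {Hugo, Ben} — 2.

2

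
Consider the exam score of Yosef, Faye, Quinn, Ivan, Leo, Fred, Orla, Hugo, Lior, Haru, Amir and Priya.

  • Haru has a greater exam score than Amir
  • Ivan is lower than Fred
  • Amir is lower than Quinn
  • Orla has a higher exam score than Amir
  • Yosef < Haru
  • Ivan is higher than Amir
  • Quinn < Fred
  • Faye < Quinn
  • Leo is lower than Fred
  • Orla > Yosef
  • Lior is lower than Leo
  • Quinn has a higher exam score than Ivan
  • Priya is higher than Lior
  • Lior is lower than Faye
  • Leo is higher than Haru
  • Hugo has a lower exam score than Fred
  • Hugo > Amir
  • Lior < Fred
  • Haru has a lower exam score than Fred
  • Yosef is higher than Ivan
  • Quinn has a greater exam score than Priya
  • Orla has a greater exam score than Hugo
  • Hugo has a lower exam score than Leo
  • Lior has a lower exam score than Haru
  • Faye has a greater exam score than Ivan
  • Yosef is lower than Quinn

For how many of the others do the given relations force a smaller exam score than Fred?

10

The elements the relations force below Fred are Lior, Amir, Priya, Hugo, Ivan, Faye, Yosef, Quinn, Haru, Leo — no chain reaches any other.
That is 10.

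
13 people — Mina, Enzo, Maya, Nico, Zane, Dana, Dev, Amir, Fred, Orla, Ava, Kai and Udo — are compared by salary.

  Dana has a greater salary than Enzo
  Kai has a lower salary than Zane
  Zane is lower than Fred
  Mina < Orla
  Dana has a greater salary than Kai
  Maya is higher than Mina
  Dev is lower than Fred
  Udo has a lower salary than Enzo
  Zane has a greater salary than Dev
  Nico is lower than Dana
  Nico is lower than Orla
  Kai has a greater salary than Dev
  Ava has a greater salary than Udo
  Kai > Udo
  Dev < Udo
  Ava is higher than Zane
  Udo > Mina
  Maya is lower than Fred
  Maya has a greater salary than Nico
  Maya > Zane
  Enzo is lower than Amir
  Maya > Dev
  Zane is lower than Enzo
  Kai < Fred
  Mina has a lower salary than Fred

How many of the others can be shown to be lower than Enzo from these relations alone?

5

Directly below Enzo: Udo, Zane.
One step further: Dev, Mina, Kai (5 so far).
Nothing else is reachable below Enzo; 5 in all.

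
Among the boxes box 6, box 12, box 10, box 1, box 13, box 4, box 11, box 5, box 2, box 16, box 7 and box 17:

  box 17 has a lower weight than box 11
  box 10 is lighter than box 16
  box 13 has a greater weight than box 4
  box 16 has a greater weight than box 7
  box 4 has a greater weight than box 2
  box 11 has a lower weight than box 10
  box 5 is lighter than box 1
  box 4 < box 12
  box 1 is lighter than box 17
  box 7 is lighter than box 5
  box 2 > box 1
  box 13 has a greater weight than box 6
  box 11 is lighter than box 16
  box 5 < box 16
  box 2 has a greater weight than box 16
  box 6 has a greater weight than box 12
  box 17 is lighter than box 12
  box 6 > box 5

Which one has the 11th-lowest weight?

Chaining the given pairs: box 7 < box 5 < box 1 < box 17 < box 11 < box 10 < box 16 < box 2 < box 4 < box 12 < box 6 < box 13.
The 11th smallest is box 6.

box 6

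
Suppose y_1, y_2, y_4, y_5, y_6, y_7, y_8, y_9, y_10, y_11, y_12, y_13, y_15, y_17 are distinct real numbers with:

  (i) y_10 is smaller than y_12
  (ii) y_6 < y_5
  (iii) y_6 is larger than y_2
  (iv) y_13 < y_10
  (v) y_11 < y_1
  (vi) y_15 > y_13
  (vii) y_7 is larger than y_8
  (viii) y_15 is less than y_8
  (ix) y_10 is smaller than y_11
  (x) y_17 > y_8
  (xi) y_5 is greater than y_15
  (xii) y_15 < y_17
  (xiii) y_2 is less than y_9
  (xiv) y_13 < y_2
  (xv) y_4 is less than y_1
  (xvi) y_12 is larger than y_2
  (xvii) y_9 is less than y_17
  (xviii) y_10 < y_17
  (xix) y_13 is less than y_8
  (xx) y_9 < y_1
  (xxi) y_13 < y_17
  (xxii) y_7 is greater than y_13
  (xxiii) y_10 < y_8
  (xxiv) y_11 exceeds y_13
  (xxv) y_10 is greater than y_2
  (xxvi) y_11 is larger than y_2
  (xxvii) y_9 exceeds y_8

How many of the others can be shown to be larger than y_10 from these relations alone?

Directly above y_10: y_8, y_11, y_12, y_17.
One step further: y_9, y_7, y_1 (7 so far).
No other element is forced above y_10 by the given relations, so the count is 7.

7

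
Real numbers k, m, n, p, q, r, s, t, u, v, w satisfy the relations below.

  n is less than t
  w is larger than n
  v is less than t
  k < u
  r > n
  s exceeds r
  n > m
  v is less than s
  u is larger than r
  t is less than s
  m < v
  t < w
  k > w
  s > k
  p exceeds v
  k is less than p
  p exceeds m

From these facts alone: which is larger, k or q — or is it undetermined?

undetermined

Following every chain through k: above k we get p, u, s; below k we get m, n, v, t, w.
q is not reached, and no chain runs the other way from q to k.
So the given relations leave the order of k and q undetermined.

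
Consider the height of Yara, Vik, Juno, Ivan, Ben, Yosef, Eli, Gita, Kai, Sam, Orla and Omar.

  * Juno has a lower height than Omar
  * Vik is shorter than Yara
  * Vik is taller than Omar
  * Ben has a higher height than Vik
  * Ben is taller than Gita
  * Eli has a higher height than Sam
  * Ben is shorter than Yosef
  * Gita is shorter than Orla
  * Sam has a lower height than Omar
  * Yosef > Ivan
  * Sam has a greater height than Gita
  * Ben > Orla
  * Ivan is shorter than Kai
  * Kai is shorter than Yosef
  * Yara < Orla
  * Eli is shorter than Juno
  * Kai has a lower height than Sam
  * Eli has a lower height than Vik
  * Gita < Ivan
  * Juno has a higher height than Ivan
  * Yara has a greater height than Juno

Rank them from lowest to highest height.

Gita < Ivan < Kai < Sam < Eli < Juno < Omar < Vik < Yara < Orla < Ben < Yosef

The consecutive links are each given: Gita < Ivan; Ivan < Kai; Kai < Sam; Sam < Eli; Eli < Juno; Juno < Omar; Omar < Vik; Vik < Yara; Yara < Orla; Orla < Ben; Ben < Yosef.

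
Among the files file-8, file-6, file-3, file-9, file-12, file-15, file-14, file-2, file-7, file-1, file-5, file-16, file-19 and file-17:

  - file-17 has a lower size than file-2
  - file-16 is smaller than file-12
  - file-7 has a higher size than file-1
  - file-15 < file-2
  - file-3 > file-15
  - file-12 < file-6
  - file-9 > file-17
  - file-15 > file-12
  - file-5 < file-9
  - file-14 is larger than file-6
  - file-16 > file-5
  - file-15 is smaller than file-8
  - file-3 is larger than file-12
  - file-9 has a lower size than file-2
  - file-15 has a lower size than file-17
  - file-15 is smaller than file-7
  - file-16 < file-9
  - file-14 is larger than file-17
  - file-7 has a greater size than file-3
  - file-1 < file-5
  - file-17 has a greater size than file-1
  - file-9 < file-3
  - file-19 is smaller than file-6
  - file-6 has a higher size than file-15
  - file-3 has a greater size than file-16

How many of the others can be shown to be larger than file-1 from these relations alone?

12

From file-1 the given relations immediately reach file-5, file-17, file-7.
From those, file-16, file-9, file-2, file-14 — 7 in total.
From those, file-12, file-3 — 9 in total.
From those, file-15, file-6 — 11 in total.
From those, file-8 — 12 in total.
No other element is forced above file-1 by the given relations, so the count is 12.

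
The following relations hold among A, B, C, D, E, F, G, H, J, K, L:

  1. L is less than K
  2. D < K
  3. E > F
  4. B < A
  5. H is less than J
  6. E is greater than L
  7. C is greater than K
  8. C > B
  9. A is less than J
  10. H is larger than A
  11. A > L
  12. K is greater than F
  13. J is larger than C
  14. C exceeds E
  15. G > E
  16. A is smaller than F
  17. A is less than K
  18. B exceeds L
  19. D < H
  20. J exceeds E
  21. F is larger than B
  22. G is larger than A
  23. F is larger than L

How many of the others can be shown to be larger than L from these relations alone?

9

The elements the relations force above L are B, A, F, H, K, E, C, G, J — no chain reaches any other.
That is 9.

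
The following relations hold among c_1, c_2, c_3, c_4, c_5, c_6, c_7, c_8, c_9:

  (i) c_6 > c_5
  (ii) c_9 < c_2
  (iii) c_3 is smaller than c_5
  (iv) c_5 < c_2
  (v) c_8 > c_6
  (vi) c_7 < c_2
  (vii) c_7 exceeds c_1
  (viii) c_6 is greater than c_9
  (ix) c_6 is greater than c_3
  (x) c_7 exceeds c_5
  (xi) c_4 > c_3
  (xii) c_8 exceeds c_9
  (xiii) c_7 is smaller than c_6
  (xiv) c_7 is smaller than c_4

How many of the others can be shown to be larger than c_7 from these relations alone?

4

Directly above c_7: c_4, c_6, c_2.
One step further: c_8 (4 so far).
Nothing else is reachable above c_7; 4 in all.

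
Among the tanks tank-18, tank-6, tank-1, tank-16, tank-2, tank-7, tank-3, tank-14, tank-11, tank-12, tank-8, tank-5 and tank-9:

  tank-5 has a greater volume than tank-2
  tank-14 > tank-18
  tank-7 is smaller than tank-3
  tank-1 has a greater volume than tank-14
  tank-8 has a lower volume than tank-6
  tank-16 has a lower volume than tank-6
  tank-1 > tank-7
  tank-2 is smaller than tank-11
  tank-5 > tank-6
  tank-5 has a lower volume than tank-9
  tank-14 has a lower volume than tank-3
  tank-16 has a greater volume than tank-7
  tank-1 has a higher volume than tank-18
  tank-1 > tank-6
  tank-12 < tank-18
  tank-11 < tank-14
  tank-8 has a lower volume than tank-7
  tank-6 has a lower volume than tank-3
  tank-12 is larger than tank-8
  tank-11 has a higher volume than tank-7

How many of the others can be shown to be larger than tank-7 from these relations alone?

8

From tank-7 the given relations immediately reach tank-16, tank-11, tank-1, tank-3.
From those, tank-6, tank-14 — 6 in total.
From those, tank-5 — 7 in total.
From those, tank-9 — 8 in total.
Nothing else is reachable above tank-7; 8 in all.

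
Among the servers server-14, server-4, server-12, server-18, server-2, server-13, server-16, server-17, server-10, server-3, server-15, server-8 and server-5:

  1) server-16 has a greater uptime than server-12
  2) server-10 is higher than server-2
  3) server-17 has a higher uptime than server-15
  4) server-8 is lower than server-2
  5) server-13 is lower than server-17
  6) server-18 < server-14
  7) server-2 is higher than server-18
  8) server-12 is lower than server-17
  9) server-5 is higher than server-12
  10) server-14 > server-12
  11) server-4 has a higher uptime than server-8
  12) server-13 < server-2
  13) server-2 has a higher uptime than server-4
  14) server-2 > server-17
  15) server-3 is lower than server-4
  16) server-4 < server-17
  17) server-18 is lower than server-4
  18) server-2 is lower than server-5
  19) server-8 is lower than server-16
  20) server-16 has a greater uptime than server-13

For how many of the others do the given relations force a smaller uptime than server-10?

Directly below server-10: server-2.
One step further: server-8, server-13, server-18, server-4, server-17 (6 so far).
One step further: server-3, server-12, server-15 (9 so far).
No other element is forced below server-10 by the given relations, so the count is 9.

9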